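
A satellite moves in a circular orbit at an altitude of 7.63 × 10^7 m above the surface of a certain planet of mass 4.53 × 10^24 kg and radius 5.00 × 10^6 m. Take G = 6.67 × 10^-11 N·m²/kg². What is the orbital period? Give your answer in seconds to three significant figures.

265000 s

r = R + h = 5.00 × 10^6 + 7.63 × 10^7 = 8.130 × 10^7 m. Gravity provides the centripetal force: G M m / r² = m v² / r ⇒ v = √(GM/r) = 1928 m/s.
T = 2πr/v = 2π × 8.130 × 10^7 / 1928 = 265000 s.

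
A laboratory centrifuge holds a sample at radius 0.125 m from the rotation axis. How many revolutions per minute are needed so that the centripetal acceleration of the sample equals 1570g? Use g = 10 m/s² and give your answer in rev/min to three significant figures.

Require ω²r = 1570g, so ω = √(1570 × 10.0/0.125) = 354.4 rad/s.
In rev/min: ω × 60/(2π) = 354.4 × 60/(2π) = 3384 rev/min.

3380 rev/min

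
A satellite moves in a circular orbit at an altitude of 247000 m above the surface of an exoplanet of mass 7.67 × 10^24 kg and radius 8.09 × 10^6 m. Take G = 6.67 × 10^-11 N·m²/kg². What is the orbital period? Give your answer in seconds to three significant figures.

r = R + h = 8.09 × 10^6 + 247000 = 8.337 × 10^6 m. Gravity provides the centripetal force: G M m / r² = m v² / r ⇒ v = √(GM/r) = 7833 m/s.
T = 2πr/v = 2π × 8.337 × 10^6 / 7833 = 6687 s.

6690 s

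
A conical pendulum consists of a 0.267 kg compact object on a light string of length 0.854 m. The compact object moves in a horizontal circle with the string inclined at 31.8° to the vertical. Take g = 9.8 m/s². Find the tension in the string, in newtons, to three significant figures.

Vertically the bob has no acceleration, so T cosθ = mg.
T = mg/cosθ = 0.267 × 9.8 / cos 31.8° = 2.617/0.8499 = 3.079 N.

3.08 N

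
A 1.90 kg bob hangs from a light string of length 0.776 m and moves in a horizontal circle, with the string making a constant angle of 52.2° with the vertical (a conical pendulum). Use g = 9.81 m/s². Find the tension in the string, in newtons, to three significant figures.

30.4 N

Vertically the bob has no acceleration, so T cosθ = mg.
T = mg/cosθ = 1.90 × 9.81 / cos 52.2° = 18.64/0.6129 = 30.41 N.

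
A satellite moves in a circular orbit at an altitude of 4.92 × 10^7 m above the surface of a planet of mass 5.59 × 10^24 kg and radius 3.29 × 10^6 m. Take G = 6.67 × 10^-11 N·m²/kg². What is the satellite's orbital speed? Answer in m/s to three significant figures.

Orbital radius r = R + h = 3.29 × 10^6 + 4.92 × 10^7 = 5.249 × 10^7 m.
Gravity supplies the centripetal force: G M m / r² = m v² / r, so v = √(GM/r).
v = √(6.67 × 10^-11 × 5.59 × 10^24 / 5.249 × 10^7) = √(7.103 × 10^6) = 2665 m/s.

2670 m/s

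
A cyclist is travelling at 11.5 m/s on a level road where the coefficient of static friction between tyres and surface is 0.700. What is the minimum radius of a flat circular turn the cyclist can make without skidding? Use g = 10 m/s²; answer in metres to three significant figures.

At the limit, μ_s m g = m v²/r, so r_min = v²/(μ_s g) = (11.5)²/(0.700 × 10.0) = 132.2/7.000 = 18.89 m.

18.9 m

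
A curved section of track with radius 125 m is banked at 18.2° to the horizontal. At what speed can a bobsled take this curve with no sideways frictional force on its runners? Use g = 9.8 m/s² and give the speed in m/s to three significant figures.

On a frictionless banked curve, N sinθ = mv²/r and N cosθ = mg, so tanθ = v²/(rg).
v = √(r g tanθ) = √(125 × 9.8 × tan 18.2°) = √(125 × 9.8 × 0.3288) = √402.8 = 20.07 m/s.

20.1 m/s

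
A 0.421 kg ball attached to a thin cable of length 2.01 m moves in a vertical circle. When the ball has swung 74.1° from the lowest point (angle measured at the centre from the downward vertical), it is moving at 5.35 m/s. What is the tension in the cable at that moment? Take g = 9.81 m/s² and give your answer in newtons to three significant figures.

7.13 N

Take the radial direction toward the centre of the circle as positive. The component of the weight along the string toward the centre is −mg cos φ (φ measured from the bottom), so Newton's second law along the string gives T − mg cos φ = m v²/r.
cos 74.1° = 0.2740, so T = m(v²/r + g cos φ) = 0.421 × ((5.35)²/2.01 + 9.81 × 0.2740) = 0.421 × (14.24 + (2.688)) = 0.421 × 16.93 = 7.127 N.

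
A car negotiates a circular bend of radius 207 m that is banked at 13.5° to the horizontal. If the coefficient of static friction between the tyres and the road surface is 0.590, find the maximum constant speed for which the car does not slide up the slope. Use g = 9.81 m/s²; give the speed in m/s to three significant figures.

At the maximum speed, friction acts down the slope at its limiting value f = μN. Radially (horizontal, toward centre): N sinθ + μN cosθ = mv²/r. Vertically: N cosθ − μN sinθ = mg.
Dividing: v² = r g (sinθ + μcosθ)/(cosθ − μsinθ).
sinθ + μcosθ = 0.2334 + 0.590×0.9724 = 0.8071; cosθ − μsinθ = 0.9724 − 0.590×0.2334 = 0.8346.
v² = 207 × 9.81 × 0.8071/0.8346 = 1964 m²/s², so v = 44.31 m/s.

44.3 m/s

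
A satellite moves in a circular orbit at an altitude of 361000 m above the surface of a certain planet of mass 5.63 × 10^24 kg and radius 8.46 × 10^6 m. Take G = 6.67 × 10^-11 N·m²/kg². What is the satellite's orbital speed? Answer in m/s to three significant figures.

Orbital radius r = R + h = 8.46 × 10^6 + 361000 = 8.821 × 10^6 m.
Gravity supplies the centripetal force: G M m / r² = m v² / r, so v = √(GM/r).
v = √(6.67 × 10^-11 × 5.63 × 10^24 / 8.821 × 10^6) = √(4.257 × 10^7) = 6525 m/s.

6520 m/s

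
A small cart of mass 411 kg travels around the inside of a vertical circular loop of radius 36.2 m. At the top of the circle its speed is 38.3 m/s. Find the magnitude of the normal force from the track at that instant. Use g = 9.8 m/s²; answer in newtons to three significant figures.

12600 N

At the top, both N and the weight mg point inward (toward the centre), so N + mg = mv²/r.
N = m(v²/r − g) = 411 × ((38.3)²/36.2 − 9.8) = 411 × (40.52 − 9.8) = 411 × 30.72 = 12630 N.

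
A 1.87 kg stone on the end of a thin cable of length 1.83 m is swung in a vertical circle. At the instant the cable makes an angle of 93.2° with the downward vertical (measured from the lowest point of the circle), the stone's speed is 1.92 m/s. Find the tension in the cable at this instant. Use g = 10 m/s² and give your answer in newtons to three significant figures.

2.72 N

Take the radial direction toward the centre of the circle as positive. The component of the weight along the string toward the centre is −mg cos φ (φ measured from the bottom), so Newton's second law along the string gives T − mg cos φ = m v²/r.
cos 93.2° = -0.05582, so T = m(v²/r + g cos φ) = 1.87 × ((1.92)²/1.83 + 10.0 × -0.05582) = 1.87 × (2.014 + (-0.5582)) = 1.87 × 1.456 = 2.723 N.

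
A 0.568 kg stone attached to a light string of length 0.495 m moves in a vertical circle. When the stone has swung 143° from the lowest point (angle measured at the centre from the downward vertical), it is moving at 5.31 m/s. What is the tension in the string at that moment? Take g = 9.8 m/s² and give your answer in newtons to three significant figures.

Take the radial direction toward the centre of the circle as positive. The component of the weight along the string toward the centre is −mg cos φ (φ measured from the bottom), so Newton's second law along the string gives T − mg cos φ = m v²/r.
cos 143° = -0.7986, so T = m(v²/r + g cos φ) = 0.568 × ((5.31)²/0.495 + 9.8 × -0.7986) = 0.568 × (56.96 + (-7.827)) = 0.568 × 49.14 = 27.91 N.

27.9 N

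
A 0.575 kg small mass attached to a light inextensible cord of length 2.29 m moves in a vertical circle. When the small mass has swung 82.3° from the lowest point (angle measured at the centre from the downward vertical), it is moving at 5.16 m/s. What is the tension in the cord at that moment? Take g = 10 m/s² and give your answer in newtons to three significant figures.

7.46 N

Take the radial direction toward the centre of the circle as positive. The component of the weight along the string toward the centre is −mg cos φ (φ measured from the bottom), so Newton's second law along the string gives T − mg cos φ = m v²/r.
cos 82.3° = 0.1340, so T = m(v²/r + g cos φ) = 0.575 × ((5.16)²/2.29 + 10.0 × 0.1340) = 0.575 × (11.63 + (1.340)) = 0.575 × 12.97 = 7.456 N.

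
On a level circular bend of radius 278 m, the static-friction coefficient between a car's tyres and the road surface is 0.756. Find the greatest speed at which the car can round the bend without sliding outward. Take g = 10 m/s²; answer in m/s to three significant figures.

Friction provides the centripetal force on a flat curve. At maximum speed it is at its limiting value: μ_s m g = m v²/r.
Mass cancels: v_max = √(μ_s g r) = √(0.756 × 10.0 × 278) = √2102 = 45.84 m/s.

45.8 m/s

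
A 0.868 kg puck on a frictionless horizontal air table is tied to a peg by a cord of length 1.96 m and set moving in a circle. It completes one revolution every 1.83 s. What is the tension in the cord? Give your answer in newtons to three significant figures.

v = 2πr/T = 2π × 1.96/1.83 = 6.730 m/s.
The tension is the only horizontal force, so it supplies the full centripetal force: T = m v²/r = 0.868 × (6.730)²/1.96 = 0.868 × 45.29/1.96 = 20.06 N.

20.1 N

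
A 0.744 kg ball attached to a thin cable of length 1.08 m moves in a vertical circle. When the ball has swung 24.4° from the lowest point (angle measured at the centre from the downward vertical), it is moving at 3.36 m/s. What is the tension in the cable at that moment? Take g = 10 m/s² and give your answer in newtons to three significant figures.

Take the radial direction toward the centre of the circle as positive. The component of the weight along the string toward the centre is −mg cos φ (φ measured from the bottom), so Newton's second law along the string gives T − mg cos φ = m v²/r.
cos 24.4° = 0.9107, so T = m(v²/r + g cos φ) = 0.744 × ((3.36)²/1.08 + 10.0 × 0.9107) = 0.744 × (10.45 + (9.107)) = 0.744 × 19.56 = 14.55 N.

14.6 N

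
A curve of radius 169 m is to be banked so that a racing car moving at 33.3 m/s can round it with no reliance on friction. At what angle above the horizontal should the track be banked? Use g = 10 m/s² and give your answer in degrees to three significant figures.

33.3°

For a frictionless banked turn: horizontally N sinθ = mv²/r and vertically N cosθ = mg.
Dividing: tanθ = v²/(r g) = (33.3)²/(169 × 10.0) = 1109/1690 = 0.6561.
θ = arctan(0.6561) = 33.27°.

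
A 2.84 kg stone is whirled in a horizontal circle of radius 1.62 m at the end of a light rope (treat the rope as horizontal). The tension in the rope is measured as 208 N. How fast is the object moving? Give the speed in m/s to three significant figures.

T = m v²/r ⇒ v = √(T r / m) = √(208 × 1.62 / 2.84) = √118.6 = 10.89 m/s.

10.9 m/s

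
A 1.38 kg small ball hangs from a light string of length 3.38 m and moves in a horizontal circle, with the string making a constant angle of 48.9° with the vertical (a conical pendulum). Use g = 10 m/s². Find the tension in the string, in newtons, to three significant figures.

21.0 N

Vertically the bob has no acceleration, so T cosθ = mg.
T = mg/cosθ = 1.38 × 10.0 / cos 48.9° = 13.80/0.6574 = 20.99 N.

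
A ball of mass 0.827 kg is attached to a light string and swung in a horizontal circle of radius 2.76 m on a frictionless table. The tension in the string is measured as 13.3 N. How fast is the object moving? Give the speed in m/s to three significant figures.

T = m v²/r ⇒ v = √(T r / m) = √(13.3 × 2.76 / 0.827) = √44.39 = 6.662 m/s.

6.66 m/s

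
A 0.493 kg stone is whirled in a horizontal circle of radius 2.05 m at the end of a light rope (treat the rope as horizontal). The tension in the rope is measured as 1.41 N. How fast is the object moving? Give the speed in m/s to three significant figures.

T = m v²/r ⇒ v = √(T r / m) = √(1.41 × 2.05 / 0.493) = √5.863 = 2.421 m/s.

2.42 m/s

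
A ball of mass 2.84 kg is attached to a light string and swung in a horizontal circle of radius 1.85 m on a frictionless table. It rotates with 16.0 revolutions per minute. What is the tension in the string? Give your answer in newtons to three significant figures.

14.7 N

ω = 16.0 rev/min × 2π/60 = 1.676 rad/s, so v = ωr = 1.676 × 1.85 = 3.100 m/s.
The tension is the only horizontal force, so it supplies the full centripetal force: T = m v²/r = 2.84 × (3.100)²/1.85 = 2.84 × 9.608/1.85 = 14.75 N.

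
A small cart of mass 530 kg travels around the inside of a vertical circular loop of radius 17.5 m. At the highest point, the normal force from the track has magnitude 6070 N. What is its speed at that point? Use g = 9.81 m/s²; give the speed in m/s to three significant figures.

19.3 m/s

At the top, N + mg = mv²/r, so v = √(r(N/m + g)) = √(17.5 × (6070/530 + 9.81)) = √(17.5 × 21.26) = √372.1 = 19.29 m/s.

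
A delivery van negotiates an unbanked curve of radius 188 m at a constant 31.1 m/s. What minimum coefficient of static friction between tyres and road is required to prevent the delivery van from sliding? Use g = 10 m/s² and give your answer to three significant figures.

0.514

Friction provides the centripetal force: μ_s m g = m v²/r, so μ_s = v²/(g r) = (31.10)²/(10.0 × 188) = 967.2/1880 = 0.5145.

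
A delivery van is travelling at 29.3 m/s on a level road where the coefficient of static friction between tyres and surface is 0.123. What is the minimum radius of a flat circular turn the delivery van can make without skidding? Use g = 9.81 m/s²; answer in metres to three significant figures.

At the limit, μ_s m g = m v²/r, so r_min = v²/(μ_s g) = (29.3)²/(0.123 × 9.81) = 858.5/1.207 = 711.5 m.

711 m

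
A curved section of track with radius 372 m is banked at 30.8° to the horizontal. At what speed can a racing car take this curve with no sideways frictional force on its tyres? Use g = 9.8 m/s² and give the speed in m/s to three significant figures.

On a frictionless banked curve, N sinθ = mv²/r and N cosθ = mg, so tanθ = v²/(rg).
v = √(r g tanθ) = √(372 × 9.8 × tan 30.8°) = √(372 × 9.8 × 0.5961) = √2173 = 46.62 m/s.

46.6 m/s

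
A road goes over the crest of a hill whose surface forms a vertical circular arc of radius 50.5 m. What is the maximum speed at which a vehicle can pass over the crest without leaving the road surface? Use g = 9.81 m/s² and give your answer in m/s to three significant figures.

At the crest the centre of the circle is below the vehicle, so the net downward (centripetal) force is mg − N = mv²/r.
The vehicle leaves the road when N → 0, giving v_max = √(g r) = √(9.81 × 50.5) = 22.26 m/s.

22.3 m/s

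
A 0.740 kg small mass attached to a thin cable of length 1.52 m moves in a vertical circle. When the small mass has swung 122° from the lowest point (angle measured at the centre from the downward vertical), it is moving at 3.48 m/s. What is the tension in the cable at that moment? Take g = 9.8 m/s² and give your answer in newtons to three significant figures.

Take the radial direction toward the centre of the circle as positive. The component of the weight along the string toward the centre is −mg cos φ (φ measured from the bottom), so Newton's second law along the string gives T − mg cos φ = m v²/r.
cos 122° = -0.5299, so T = m(v²/r + g cos φ) = 0.740 × ((3.48)²/1.52 + 9.8 × -0.5299) = 0.740 × (7.967 + (-5.193)) = 0.740 × 2.774 = 2.053 N.

2.05 N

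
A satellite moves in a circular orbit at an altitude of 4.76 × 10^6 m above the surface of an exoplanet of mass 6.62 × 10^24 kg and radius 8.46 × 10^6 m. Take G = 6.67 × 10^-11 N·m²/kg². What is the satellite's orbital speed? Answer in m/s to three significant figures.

Orbital radius r = R + h = 8.46 × 10^6 + 4.76 × 10^6 = 1.322 × 10^7 m.
Gravity supplies the centripetal force: G M m / r² = m v² / r, so v = √(GM/r).
v = √(6.67 × 10^-11 × 6.62 × 10^24 / 1.322 × 10^7) = √(3.340 × 10^7) = 5779 m/s.

5780 m/s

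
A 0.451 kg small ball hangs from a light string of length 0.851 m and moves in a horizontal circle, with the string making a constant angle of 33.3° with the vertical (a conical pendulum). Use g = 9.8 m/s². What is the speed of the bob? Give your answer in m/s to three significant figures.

1.73 m/s

The radius of the circle is r = L sinθ = 0.851 × sin 33.3° = 0.4672 m.
Horizontally T sinθ = mv²/r and vertically T cosθ = mg, so tanθ = v²/(rg).
v = √(r g tanθ) = √(0.4672 × 9.8 × 0.6569) = √3.008 = 1.734 m/s.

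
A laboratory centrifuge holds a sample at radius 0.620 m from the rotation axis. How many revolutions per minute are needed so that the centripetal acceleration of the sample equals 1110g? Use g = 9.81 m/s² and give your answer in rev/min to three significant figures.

Require ω²r = 1110g, so ω = √(1110 × 9.81/0.620) = 132.5 rad/s.
In rev/min: ω × 60/(2π) = 132.5 × 60/(2π) = 1266 rev/min.

1270 rev/min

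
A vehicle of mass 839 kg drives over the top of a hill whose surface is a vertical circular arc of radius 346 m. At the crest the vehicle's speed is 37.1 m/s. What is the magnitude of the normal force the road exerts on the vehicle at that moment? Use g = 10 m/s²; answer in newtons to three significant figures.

At the crest the centripetal acceleration points downward (toward the centre of the arc), so mg − N = mv²/r.
N = m(g − v²/r) = 839 × (10.0 − (37.1)²/346) = 839 × (10.0 − 3.978) = 839 × 6.022 = 5052 N.

5050 N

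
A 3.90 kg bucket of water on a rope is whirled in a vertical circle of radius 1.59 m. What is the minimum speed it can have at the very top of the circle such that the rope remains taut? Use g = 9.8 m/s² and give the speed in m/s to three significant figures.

3.95 m/s

At the highest point the centre is directly below, so both the weight and T act inward: T + mg = mv²/r.
At minimum speed T → 0, so mg = mv_min²/r ⇒ v_min = √(g r) = √(9.8 × 1.59) = 3.947 m/s.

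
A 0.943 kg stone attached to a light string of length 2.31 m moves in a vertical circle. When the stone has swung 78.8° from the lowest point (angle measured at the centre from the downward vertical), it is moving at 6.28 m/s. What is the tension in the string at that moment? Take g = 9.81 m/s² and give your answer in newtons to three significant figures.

17.9 N

Take the radial direction toward the centre of the circle as positive. The component of the weight along the string toward the centre is −mg cos φ (φ measured from the bottom), so Newton's second law along the string gives T − mg cos φ = m v²/r.
cos 78.8° = 0.1942, so T = m(v²/r + g cos φ) = 0.943 × ((6.28)²/2.31 + 9.81 × 0.1942) = 0.943 × (17.07 + (1.905)) = 0.943 × 18.98 = 17.90 N.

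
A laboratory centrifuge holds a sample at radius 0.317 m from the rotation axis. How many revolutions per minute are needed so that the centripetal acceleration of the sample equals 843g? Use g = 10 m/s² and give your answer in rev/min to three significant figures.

Require ω²r = 843g, so ω = √(843 × 10.0/0.317) = 163.1 rad/s.
In rev/min: ω × 60/(2π) = 163.1 × 60/(2π) = 1557 rev/min.

1560 rev/min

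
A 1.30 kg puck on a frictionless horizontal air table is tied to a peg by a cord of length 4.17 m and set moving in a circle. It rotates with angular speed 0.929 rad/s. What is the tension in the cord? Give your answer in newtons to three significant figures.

4.68 N

v = ωr = 0.929 × 4.17 = 3.874 m/s.
The tension is the only horizontal force, so it supplies the full centripetal force: T = m v²/r = 1.30 × (3.874)²/4.17 = 1.30 × 15.01/4.17 = 4.679 N.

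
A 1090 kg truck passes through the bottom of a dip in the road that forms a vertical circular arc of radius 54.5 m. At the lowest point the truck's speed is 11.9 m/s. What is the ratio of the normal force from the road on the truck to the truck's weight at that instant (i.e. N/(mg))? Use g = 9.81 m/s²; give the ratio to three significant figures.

At the bottom, N − mg = mv²/r, so N = m(v²/r + g) and N/(mg) = v²/(rg) + 1 = (11.9)²/(54.5 × 9.81) + 1 = 0.2649 + 1 = 1.265.

1.26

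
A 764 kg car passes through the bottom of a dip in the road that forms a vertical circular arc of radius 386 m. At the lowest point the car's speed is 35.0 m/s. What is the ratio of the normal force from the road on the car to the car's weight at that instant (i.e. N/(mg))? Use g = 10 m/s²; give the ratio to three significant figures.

1.32

At the bottom, N − mg = mv²/r, so N = m(v²/r + g) and N/(mg) = v²/(rg) + 1 = (35.0)²/(386 × 10.0) + 1 = 0.3174 + 1 = 1.317.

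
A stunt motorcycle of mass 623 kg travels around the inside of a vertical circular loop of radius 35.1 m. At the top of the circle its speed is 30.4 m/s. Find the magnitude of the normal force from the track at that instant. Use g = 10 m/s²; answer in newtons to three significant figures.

At the top, both N and the weight mg point inward (toward the centre), so N + mg = mv²/r.
N = m(v²/r − g) = 623 × ((30.4)²/35.1 − 10.0) = 623 × (26.33 − 10.0) = 623 × 16.33 = 10170 N.

10200 N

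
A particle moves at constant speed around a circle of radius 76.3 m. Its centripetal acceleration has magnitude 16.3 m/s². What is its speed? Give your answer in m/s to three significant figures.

35.3 m/s

a_c = v²/r ⇒ v = √(a_c · r) = √(16.3 × 76.3) = √1244 = 35.27 m/s.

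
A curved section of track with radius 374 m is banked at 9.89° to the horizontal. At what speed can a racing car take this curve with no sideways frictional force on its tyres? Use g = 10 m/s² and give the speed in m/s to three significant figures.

25.5 m/s

On a frictionless banked curve, N sinθ = mv²/r and N cosθ = mg, so tanθ = v²/(rg).
v = √(r g tanθ) = √(374 × 10.0 × tan 9.89°) = √(374 × 10.0 × 0.1743) = √652.1 = 25.54 m/s.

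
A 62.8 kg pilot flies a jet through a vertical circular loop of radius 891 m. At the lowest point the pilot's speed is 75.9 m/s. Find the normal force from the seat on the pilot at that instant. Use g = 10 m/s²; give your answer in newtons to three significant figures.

1030 N

At the lowest point, N points up (toward the centre) and the weight mg points down (away from the centre), so the net inward force is N − mg = mv²/r.
N = m(v²/r + g) = 62.8 × ((75.9)²/891 + 10.0) = 62.8 × (6.466 + 10.0) = 62.8 × 16.47 = 1034 N.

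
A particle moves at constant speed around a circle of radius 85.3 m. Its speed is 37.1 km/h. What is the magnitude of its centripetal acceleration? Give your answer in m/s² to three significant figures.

v = 37.1 km/h = 37.1/3.6 = 10.31 m/s.
a_c = v²/r = (10.31)²/85.3 = 106.2/85.3 = 1.245 m/s².

1.25 m/s²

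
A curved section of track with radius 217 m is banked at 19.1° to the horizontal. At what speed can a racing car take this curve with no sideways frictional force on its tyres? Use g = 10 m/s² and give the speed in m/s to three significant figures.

27.4 m/s

On a frictionless banked curve, N sinθ = mv²/r and N cosθ = mg, so tanθ = v²/(rg).
v = √(r g tanθ) = √(217 × 10.0 × tan 19.1°) = √(217 × 10.0 × 0.3463) = √751.4 = 27.41 m/s.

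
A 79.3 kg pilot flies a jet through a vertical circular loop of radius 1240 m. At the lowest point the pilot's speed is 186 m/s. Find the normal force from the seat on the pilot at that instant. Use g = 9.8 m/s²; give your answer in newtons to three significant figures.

At the lowest point, N points up (toward the centre) and the weight mg points down (away from the centre), so the net inward force is N − mg = mv²/r.
N = m(v²/r + g) = 79.3 × ((186)²/1240 + 9.8) = 79.3 × (27.90 + 9.8) = 79.3 × 37.70 = 2990 N.

2990 N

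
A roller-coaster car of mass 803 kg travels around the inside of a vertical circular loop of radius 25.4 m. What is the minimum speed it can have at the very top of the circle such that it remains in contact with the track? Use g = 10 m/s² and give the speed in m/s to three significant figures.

15.9 m/s

At the highest point the centre is directly below, so both the weight and N act inward: N + mg = mv²/r.
At minimum speed N → 0, so mg = mv_min²/r ⇒ v_min = √(g r) = √(10.0 × 25.4) = 15.94 m/s.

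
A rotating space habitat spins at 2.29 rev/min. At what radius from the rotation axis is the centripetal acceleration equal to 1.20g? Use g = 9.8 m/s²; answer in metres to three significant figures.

ω = 2.29 rev/min × 2π/60 = 0.2398 rad/s.
a_c = ω²r = 1.20g ⇒ r = 1.20 × 9.8 / (0.2398)² = 11.76/0.05751 = 204.5 m.

204 m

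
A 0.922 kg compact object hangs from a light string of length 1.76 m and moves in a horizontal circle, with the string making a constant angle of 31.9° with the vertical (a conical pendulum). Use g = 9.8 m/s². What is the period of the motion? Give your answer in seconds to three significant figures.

2.45 s

r = L sinθ = 0.9301 m. From T sinθ = mω²r and T cosθ = mg: tanθ = ω²r/g, so ω² = g tanθ / r = g/(L cosθ).
ω = √(g/(L cosθ)) = √(9.8/(1.76 × 0.8490)) = √6.559 = 2.561 rad/s.
Period = 2π/ω = 2.453 s.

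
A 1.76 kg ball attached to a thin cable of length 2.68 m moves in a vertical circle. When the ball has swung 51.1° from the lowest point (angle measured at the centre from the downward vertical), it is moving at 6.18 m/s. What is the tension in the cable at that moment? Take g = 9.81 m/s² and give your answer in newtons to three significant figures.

Take the radial direction toward the centre of the circle as positive. The component of the weight along the string toward the centre is −mg cos φ (φ measured from the bottom), so Newton's second law along the string gives T − mg cos φ = m v²/r.
cos 51.1° = 0.6280, so T = m(v²/r + g cos φ) = 1.76 × ((6.18)²/2.68 + 9.81 × 0.6280) = 1.76 × (14.25 + (6.160)) = 1.76 × 20.41 = 35.92 N.

35.9 N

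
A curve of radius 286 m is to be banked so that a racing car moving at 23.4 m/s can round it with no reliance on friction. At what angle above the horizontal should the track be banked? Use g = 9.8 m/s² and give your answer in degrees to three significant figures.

11.1°

For a frictionless banked turn: horizontally N sinθ = mv²/r and vertically N cosθ = mg.
Dividing: tanθ = v²/(r g) = (23.4)²/(286 × 9.8) = 547.6/2803 = 0.1954.
θ = arctan(0.1954) = 11.05°.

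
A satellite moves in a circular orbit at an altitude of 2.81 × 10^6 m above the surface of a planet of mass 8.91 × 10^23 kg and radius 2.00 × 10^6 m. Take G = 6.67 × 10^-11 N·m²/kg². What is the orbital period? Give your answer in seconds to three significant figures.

r = R + h = 2.00 × 10^6 + 2.81 × 10^6 = 4.810 × 10^6 m. Gravity provides the centripetal force: G M m / r² = m v² / r ⇒ v = √(GM/r) = 3515 m/s.
T = 2πr/v = 2π × 4.810 × 10^6 / 3515 = 8598 s.

8600 s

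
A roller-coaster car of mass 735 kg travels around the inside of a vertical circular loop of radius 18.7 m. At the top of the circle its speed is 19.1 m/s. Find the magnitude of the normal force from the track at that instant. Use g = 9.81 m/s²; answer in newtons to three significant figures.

7130 N

At the top, both N and the weight mg point inward (toward the centre), so N + mg = mv²/r.
N = m(v²/r − g) = 735 × ((19.1)²/18.7 − 9.81) = 735 × (19.51 − 9.81) = 735 × 9.699 = 7128 N.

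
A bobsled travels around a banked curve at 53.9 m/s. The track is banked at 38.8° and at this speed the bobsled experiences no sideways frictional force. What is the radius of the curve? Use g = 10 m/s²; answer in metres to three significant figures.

361 m

Frictionless banking: tanθ = v²/(rg), so r = v²/(g tanθ).
r = (53.9)²/(10.0 × tan 38.8°) = 2905/(10.0 × 0.8040) = 2905/8.040 = 361.3 m.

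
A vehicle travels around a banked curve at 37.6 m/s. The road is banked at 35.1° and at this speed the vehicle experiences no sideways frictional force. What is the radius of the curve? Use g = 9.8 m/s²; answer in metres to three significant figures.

205 m

Frictionless banking: tanθ = v²/(rg), so r = v²/(g tanθ).
r = (37.6)²/(9.8 × tan 35.1°) = 1414/(9.8 × 0.7028) = 1414/6.888 = 205.3 m.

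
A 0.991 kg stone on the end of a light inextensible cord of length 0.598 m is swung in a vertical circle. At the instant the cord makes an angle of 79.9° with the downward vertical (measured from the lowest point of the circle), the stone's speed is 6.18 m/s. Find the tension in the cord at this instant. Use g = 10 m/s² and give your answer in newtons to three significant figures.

65.0 N

Take the radial direction toward the centre of the circle as positive. The component of the weight along the string toward the centre is −mg cos φ (φ measured from the bottom), so Newton's second law along the string gives T − mg cos φ = m v²/r.
cos 79.9° = 0.1754, so T = m(v²/r + g cos φ) = 0.991 × ((6.18)²/0.598 + 10.0 × 0.1754) = 0.991 × (63.87 + (1.754)) = 0.991 × 65.62 = 65.03 N.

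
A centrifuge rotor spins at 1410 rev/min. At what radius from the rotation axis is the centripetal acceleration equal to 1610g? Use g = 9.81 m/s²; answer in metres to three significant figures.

ω = 1410 rev/min × 2π/60 = 147.7 rad/s.
a_c = ω²r = 1610g ⇒ r = 1610 × 9.81 / (147.7)² = 15790/21800 = 0.7244 m.

0.724 m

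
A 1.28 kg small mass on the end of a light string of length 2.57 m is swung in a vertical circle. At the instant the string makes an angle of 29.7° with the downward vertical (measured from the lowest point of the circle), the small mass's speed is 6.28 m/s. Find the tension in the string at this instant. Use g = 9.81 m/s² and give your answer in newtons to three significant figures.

30.5 N

Take the radial direction toward the centre of the circle as positive. The component of the weight along the string toward the centre is −mg cos φ (φ measured from the bottom), so Newton's second law along the string gives T − mg cos φ = m v²/r.
cos 29.7° = 0.8686, so T = m(v²/r + g cos φ) = 1.28 × ((6.28)²/2.57 + 9.81 × 0.8686) = 1.28 × (15.35 + (8.521)) = 1.28 × 23.87 = 30.55 N.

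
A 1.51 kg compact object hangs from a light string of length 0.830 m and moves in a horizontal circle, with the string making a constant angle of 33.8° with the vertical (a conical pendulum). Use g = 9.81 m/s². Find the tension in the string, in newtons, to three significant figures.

Vertically the bob has no acceleration, so T cosθ = mg.
T = mg/cosθ = 1.51 × 9.81 / cos 33.8° = 14.81/0.8310 = 17.83 N.

17.8 N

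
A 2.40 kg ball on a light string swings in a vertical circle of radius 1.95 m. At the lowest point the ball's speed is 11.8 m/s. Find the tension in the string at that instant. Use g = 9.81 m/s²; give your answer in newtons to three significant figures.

195 N

At the lowest point, T points up (toward the centre) and the weight mg points down (away from the centre), so the net inward force is T − mg = mv²/r.
T = m(v²/r + g) = 2.40 × ((11.8)²/1.95 + 9.81) = 2.40 × (71.41 + 9.81) = 2.40 × 81.22 = 194.9 N.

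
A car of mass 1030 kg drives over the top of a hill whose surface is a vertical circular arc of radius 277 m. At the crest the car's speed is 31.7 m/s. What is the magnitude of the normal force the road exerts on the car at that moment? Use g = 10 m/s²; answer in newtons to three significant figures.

At the crest the centripetal acceleration points downward (toward the centre of the arc), so mg − N = mv²/r.
N = m(g − v²/r) = 1030 × (10.0 − (31.7)²/277) = 1030 × (10.0 − 3.628) = 1030 × 6.372 = 6563 N.

6560 N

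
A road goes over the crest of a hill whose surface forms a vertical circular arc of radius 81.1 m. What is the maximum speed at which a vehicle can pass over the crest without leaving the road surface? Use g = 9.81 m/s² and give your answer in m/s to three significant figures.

At the crest the centre of the circle is below the vehicle, so the net downward (centripetal) force is mg − N = mv²/r.
The vehicle leaves the road when N → 0, giving v_max = √(g r) = √(9.81 × 81.1) = 28.21 m/s.

28.2 m/s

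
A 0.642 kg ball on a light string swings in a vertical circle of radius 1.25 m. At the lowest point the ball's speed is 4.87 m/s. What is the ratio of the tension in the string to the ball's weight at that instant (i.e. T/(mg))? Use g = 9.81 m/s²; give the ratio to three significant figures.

At the bottom, T − mg = mv²/r, so T = m(v²/r + g) and T/(mg) = v²/(rg) + 1 = (4.87)²/(1.25 × 9.81) + 1 = 1.934 + 1 = 2.934.

2.93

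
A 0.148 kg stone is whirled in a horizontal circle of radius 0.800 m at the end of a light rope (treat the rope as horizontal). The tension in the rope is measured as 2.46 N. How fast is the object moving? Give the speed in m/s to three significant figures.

3.65 m/s

T = m v²/r ⇒ v = √(T r / m) = √(2.46 × 0.800 / 0.148) = √13.30 = 3.647 m/s.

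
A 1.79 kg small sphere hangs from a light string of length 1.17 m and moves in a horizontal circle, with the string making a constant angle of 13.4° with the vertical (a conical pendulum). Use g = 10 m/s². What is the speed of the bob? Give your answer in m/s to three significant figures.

The radius of the circle is r = L sinθ = 1.17 × sin 13.4° = 0.2711 m.
Horizontally T sinθ = mv²/r and vertically T cosθ = mg, so tanθ = v²/(rg).
v = √(r g tanθ) = √(0.2711 × 10.0 × 0.2382) = √0.6460 = 0.8037 m/s.

0.804 m/s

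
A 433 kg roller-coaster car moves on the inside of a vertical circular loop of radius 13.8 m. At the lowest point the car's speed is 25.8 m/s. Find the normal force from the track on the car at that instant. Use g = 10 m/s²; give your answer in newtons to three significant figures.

25200 N

At the lowest point, N points up (toward the centre) and the weight mg points down (away from the centre), so the net inward force is N − mg = mv²/r.
N = m(v²/r + g) = 433 × ((25.8)²/13.8 + 10.0) = 433 × (48.23 + 10.0) = 433 × 58.23 = 25220 N.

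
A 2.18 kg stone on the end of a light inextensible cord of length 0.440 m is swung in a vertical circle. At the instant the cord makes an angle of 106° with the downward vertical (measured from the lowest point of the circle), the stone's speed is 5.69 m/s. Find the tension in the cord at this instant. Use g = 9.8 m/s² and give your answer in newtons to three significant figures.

Take the radial direction toward the centre of the circle as positive. The component of the weight along the string toward the centre is −mg cos φ (φ measured from the bottom), so Newton's second law along the string gives T − mg cos φ = m v²/r.
cos 106° = -0.2756, so T = m(v²/r + g cos φ) = 2.18 × ((5.69)²/0.440 + 9.8 × -0.2756) = 2.18 × (73.58 + (-2.701)) = 2.18 × 70.88 = 154.5 N.

155 N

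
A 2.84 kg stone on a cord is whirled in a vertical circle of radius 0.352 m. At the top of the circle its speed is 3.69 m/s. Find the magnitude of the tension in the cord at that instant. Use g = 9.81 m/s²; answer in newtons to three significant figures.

At the top, both T and the weight mg point inward (toward the centre), so T + mg = mv²/r.
T = m(v²/r − g) = 2.84 × ((3.69)²/0.352 − 9.81) = 2.84 × (38.68 − 9.81) = 2.84 × 28.87 = 82.00 N.

82.0 N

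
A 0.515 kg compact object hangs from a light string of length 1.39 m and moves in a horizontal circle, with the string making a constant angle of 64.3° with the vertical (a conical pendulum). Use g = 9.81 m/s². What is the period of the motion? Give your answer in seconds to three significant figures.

r = L sinθ = 1.252 m. From T sinθ = mω²r and T cosθ = mg: tanθ = ω²r/g, so ω² = g tanθ / r = g/(L cosθ).
ω = √(g/(L cosθ)) = √(9.81/(1.39 × 0.4337)) = √16.27 = 4.034 rad/s.
Period = 2π/ω = 1.557 s.

1.56 s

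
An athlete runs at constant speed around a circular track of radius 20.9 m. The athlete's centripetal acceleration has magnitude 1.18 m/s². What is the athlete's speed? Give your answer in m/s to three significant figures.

a_c = v²/r ⇒ v = √(a_c · r) = √(1.18 × 20.9) = √24.66 = 4.966 m/s.

4.97 m/s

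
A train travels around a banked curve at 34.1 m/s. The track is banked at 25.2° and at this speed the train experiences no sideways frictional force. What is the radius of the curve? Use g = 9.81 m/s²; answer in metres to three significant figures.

252 m

Frictionless banking: tanθ = v²/(rg), so r = v²/(g tanθ).
r = (34.1)²/(9.81 × tan 25.2°) = 1163/(9.81 × 0.4706) = 1163/4.616 = 251.9 m.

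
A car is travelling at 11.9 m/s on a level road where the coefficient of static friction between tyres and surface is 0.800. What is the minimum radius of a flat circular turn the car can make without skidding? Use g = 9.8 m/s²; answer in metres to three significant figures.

18.1 m

At the limit, μ_s m g = m v²/r, so r_min = v²/(μ_s g) = (11.9)²/(0.800 × 9.8) = 141.6/7.840 = 18.06 m.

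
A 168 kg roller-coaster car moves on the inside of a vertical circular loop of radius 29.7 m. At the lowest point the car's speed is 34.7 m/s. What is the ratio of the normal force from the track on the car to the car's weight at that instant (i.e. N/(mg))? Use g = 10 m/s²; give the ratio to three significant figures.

At the bottom, N − mg = mv²/r, so N = m(v²/r + g) and N/(mg) = v²/(rg) + 1 = (34.7)²/(29.7 × 10.0) + 1 = 4.054 + 1 = 5.054.

5.05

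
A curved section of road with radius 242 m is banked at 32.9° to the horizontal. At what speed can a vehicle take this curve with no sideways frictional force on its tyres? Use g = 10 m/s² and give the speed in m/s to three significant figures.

39.6 m/s

On a frictionless banked curve, N sinθ = mv²/r and N cosθ = mg, so tanθ = v²/(rg).
v = √(r g tanθ) = √(242 × 10.0 × tan 32.9°) = √(242 × 10.0 × 0.6469) = √1566 = 39.57 m/s.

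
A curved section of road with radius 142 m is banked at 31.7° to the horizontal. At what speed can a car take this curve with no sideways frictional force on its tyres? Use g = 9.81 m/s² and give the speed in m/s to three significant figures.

On a frictionless banked curve, N sinθ = mv²/r and N cosθ = mg, so tanθ = v²/(rg).
v = √(r g tanθ) = √(142 × 9.81 × tan 31.7°) = √(142 × 9.81 × 0.6176) = √860.3 = 29.33 m/s.

29.3 m/s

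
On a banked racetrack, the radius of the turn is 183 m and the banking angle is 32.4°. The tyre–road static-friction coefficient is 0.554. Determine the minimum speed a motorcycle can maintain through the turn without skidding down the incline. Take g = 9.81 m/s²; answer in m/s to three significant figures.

10.3 m/s

At the minimum speed, friction acts up the slope at its limiting value f = μN. Radially (horizontal, toward centre): N sinθ − μN cosθ = mv²/r. Vertically: N cosθ + μN sinθ = mg.
Dividing: v² = r g (sinθ − μcosθ)/(cosθ + μsinθ).
sinθ − μcosθ = 0.5358 − 0.554×0.8443 = 0.06807; cosθ + μsinθ = 0.8443 + 0.554×0.5358 = 1.141.
v² = 183 × 9.81 × 0.06807/1.141 = 107.1 m²/s², so v = 10.35 m/s.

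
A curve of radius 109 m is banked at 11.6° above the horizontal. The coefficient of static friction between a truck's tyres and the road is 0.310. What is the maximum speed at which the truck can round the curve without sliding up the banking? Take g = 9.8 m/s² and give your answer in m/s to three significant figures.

24.2 m/s

At the maximum speed, friction acts down the slope at its limiting value f = μN. Radially (horizontal, toward centre): N sinθ + μN cosθ = mv²/r. Vertically: N cosθ − μN sinθ = mg.
Dividing: v² = r g (sinθ + μcosθ)/(cosθ − μsinθ).
sinθ + μcosθ = 0.2011 + 0.310×0.9796 = 0.5047; cosθ − μsinθ = 0.9796 − 0.310×0.2011 = 0.9172.
v² = 109 × 9.8 × 0.5047/0.9172 = 587.8 m²/s², so v = 24.24 m/s.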